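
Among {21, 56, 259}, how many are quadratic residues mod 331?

(21/331) = +1 → QR.
(56/331) = +1 → QR.
(259/331) = +1 → QR.
Total quadratic residues among the 3: 3.

3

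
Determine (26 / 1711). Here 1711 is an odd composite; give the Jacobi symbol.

Pull out 2: since 1711 ≡ 7 (mod 8), (2/1711) = +1.
Reciprocity: 13 ≡ 1 and 1711 ≡ 3 (mod 4), so (13/1711) = +(1711/13).
Reduce top mod 13: now compute (8/13).
Pull out 2^3: since 13 ≡ 5 (mod 8), (2/13) = -1, so (2/13)^3 = -1.
Reached (1/13) = 1. Collecting the sign flips along the way, the symbol is -1.

-1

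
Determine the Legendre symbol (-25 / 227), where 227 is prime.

First reduce: -25 ≡ 202 (mod 227).
Pull out 2: since 227 ≡ 3 (mod 8), (2/227) = -1.
Reciprocity: 101 ≡ 1 and 227 ≡ 3 (mod 4), so (101/227) = +(227/101).
Reduce top mod 101: now compute (25/101).
Reciprocity: 25 ≡ 1 and 101 ≡ 1 (mod 4), so (25/101) = +(101/25).
Reduce top mod 25: now compute (1/25).
Reached (1/25) = 1. Collecting the sign flips along the way, the symbol is -1.

-1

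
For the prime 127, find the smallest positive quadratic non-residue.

(2/127) = +1, so 2 is a residue.
(3/127) = −1, so 3 is the smallest positive non-residue mod 127.

3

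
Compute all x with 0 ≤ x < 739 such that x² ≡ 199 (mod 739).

Since 739 ≡ 3 (mod 4), a square root of 199 is 199^((739+1)/4) = 199^185 mod 739.
Repeated squaring: 199^2≡434, 199^4≡650, 199^8≡531, 199^16≡402, 199^32≡502, 199^64≡5, 199^128≡25 (mod 739).
199^185 = 199^(128+32+16+8+1) ≡ 424 (mod 739).
Check: 424² = 179776 ≡ 199 (mod 739). The two roots are 315 and 424.

315, 424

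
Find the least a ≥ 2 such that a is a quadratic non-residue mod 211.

(2/211) = −1, so 2 is the smallest positive non-residue mod 211.

2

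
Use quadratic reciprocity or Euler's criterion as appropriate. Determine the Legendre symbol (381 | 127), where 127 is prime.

0

First reduce: 381 ≡ 0 (mod 127).
Top reduces to 0: gcd > 1, so the symbol is 0.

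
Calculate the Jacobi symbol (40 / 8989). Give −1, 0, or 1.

-1

Pull out 2^3: since 8989 ≡ 5 (mod 8), (2/8989) = -1, so (2/8989)^3 = -1.
Reciprocity: 5 ≡ 1 and 8989 ≡ 1 (mod 4), so (5/8989) = +(8989/5).
Reduce top mod 5: now compute (4/5).
Pull out 2^2: since 5 ≡ 5 (mod 8), (2/5) = -1, so (2/5)^2 = +1.
Reached (1/5) = 1. Collecting the sign flips along the way, the symbol is -1.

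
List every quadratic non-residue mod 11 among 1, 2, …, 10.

Square k = 1,…,5 (k and 11−k give the same square):
1²=1, 2²=4, 3²=9, 4²≡5, 5²≡3 (mod 11).
The residues are {1, 3, 4, 5, 9}; the non-residues are the remaining 5 nonzero classes.

2, 6, 7, 8, 10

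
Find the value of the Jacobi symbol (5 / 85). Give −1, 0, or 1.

0

Reciprocity: 5 ≡ 1 and 85 ≡ 1 (mod 4), so (5/85) = +(85/5).
Reduce top mod 5: now compute (0/5).
Top reduces to 0: gcd > 1, so the symbol is 0.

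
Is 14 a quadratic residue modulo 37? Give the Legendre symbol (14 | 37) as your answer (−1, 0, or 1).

-1

Pull out 2: since 37 ≡ 5 (mod 8), (2/37) = -1.
Reciprocity: 7 ≡ 3 and 37 ≡ 1 (mod 4), so (7/37) = +(37/7).
Reduce top mod 7: now compute (2/7).
Pull out 2: since 7 ≡ 7 (mod 8), (2/7) = +1.
Reached (1/7) = 1. Collecting the sign flips along the way, the symbol is -1.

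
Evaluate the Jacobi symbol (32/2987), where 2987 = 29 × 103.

-1

Pull out 2^5: since 2987 ≡ 3 (mod 8), (2/2987) = -1, so (2/2987)^5 = -1.
Reached (1/2987) = 1. Collecting the sign flips along the way, the symbol is -1.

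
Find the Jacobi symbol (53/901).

0

Reciprocity: 53 ≡ 1 and 901 ≡ 1 (mod 4), so (53/901) = +(901/53).
Reduce top mod 53: now compute (0/53).
Top reduces to 0: gcd > 1, so the symbol is 0.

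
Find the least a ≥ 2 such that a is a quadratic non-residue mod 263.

5

(2/263) = +1, so 2 is a residue.
(3/263) = +1, so 3 is a residue.
(4/263) = +1, so 4 is a residue.
(5/263) = −1, so 5 is the smallest positive non-residue mod 263.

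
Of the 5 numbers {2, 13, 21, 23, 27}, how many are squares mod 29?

(2/29) = -1 → non-residue.
(13/29) = +1 → QR.
(21/29) = -1 → non-residue.
(23/29) = +1 → QR.
(27/29) = -1 → non-residue.
Total quadratic residues among the 5: 2.

2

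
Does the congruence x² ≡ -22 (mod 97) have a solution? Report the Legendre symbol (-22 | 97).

First reduce: -22 ≡ 75 (mod 97).
Reciprocity: 75 ≡ 3 and 97 ≡ 1 (mod 4), so (75/97) = +(97/75).
Reduce top mod 75: now compute (22/75).
Pull out 2: since 75 ≡ 3 (mod 8), (2/75) = -1.
Reciprocity: 11 ≡ 3 and 75 ≡ 3 (mod 4), so (11/75) = −(75/11).
Reduce top mod 11: now compute (9/11).
Reciprocity: 9 ≡ 1 and 11 ≡ 3 (mod 4), so (9/11) = +(11/9).
Reduce top mod 9: now compute (2/9).
Pull out 2: since 9 ≡ 1 (mod 8), (2/9) = +1.
Reached (1/9) = 1. Collecting the sign flips along the way, the symbol is +1.

1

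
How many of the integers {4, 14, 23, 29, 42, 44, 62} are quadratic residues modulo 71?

(4/71) = +1 → QR.
(14/71) = -1 → non-residue.
(23/71) = -1 → non-residue.
(29/71) = +1 → QR.
(42/71) = -1 → non-residue.
(44/71) = -1 → non-residue.
(62/71) = -1 → non-residue.
Total quadratic residues among the 7: 2.

2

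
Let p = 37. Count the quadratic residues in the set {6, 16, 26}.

2

(6/37) = -1 → non-residue.
(16/37) = +1 → QR.
(26/37) = +1 → QR.
Total quadratic residues among the 3: 2.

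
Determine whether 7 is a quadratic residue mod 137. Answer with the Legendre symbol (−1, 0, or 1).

Euler's criterion: (7/137) ≡ 7^68 (mod 137).
7^2 ≡ 49 (mod 137)
7^4 ≡ 72 (mod 137)
7^8 ≡ 115 (mod 137)
7^16 ≡ 73 (mod 137)
7^32 ≡ 123 (mod 137)
7^64 ≡ 59 (mod 137)
7^68 = 7^(64+4) ≡ 1 (mod 137).
Result is 1, so (7/137) = 1.

1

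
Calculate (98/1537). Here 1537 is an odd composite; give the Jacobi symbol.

Pull out 2: since 1537 ≡ 1 (mod 8), (2/1537) = +1.
Reciprocity: 49 ≡ 1 and 1537 ≡ 1 (mod 4), so (49/1537) = +(1537/49).
Reduce top mod 49: now compute (18/49).
Pull out 2: since 49 ≡ 1 (mod 8), (2/49) = +1.
Reciprocity: 9 ≡ 1 and 49 ≡ 1 (mod 4), so (9/49) = +(49/9).
Reduce top mod 9: now compute (4/9).
Pull out 2^2: since 9 ≡ 1 (mod 8), (2/9) = +1, so (2/9)^2 = +1.
Reached (1/9) = 1. Collecting the sign flips along the way, the symbol is +1.

1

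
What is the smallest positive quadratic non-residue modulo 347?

(2/347) = −1, so 2 is the smallest positive non-residue mod 347.

2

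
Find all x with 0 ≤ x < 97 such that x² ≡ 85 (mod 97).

45, 52

97 ≡ 1 (mod 4), so we find a root by search.
Trying successive values, 45² = 2025 ≡ 85 (mod 97). The other root is 97 − 45 = 52.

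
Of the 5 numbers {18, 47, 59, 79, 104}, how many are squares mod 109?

1

(18/109) = -1 → non-residue.
(47/109) = -1 → non-residue.
(59/109) = -1 → non-residue.
(79/109) = -1 → non-residue.
(104/109) = +1 → QR.
Total quadratic residues among the 5: 1.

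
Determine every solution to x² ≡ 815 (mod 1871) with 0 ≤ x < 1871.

Since 1871 ≡ 3 (mod 4), a square root of 815 is 815^((1871+1)/4) = 815^468 mod 1871.
Repeated squaring: 815^2≡20, 815^4≡400, 815^8≡965, 815^16≡1338, 815^32≡1568, 815^64≡130, 815^128≡61, 815^256≡1850 (mod 1871).
815^468 = 815^(256+128+64+16+4) ≡ 837 (mod 1871).
Check: 837² = 700569 ≡ 815 (mod 1871). The two roots are 837 and 1034.

837, 1034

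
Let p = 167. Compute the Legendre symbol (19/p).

1

Euler's criterion: (19/167) ≡ 19^83 (mod 167).
19^2 ≡ 27 (mod 167)
19^4 ≡ 61 (mod 167)
19^8 ≡ 47 (mod 167)
19^16 ≡ 38 (mod 167)
19^32 ≡ 108 (mod 167)
19^64 ≡ 141 (mod 167)
19^83 = 19^(64+16+2+1) ≡ 1 (mod 167).
Result is 1, so (19/167) = 1.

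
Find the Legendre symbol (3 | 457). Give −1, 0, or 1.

1

Reciprocity: 3 ≡ 3 and 457 ≡ 1 (mod 4), so (3/457) = +(457/3).
Reduce top mod 3: now compute (1/3).
Reached (1/3) = 1. Collecting the sign flips along the way, the symbol is +1.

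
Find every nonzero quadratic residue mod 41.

Square k = 1,…,20 (k and 41−k give the same square):
1²=1, 2²=4, 3²=9, 4²=16, 5²=25, 6²=36, 7²≡8, 8²≡23, 9²≡40, 10²≡18, 11²≡39, 12²≡21, 13²≡5, 14²≡32, 15²≡20, 16²≡10, 17²≡2, 18²≡37, 19²≡33, 20²≡31 (mod 41).
So the quadratic residues mod 41 are {1, 2, 4, 5, 8, 9, 10, 16, 18, 20, 21, 23, 25, 31, 32, 33, 36, 37, 39, 40}.

1 2 4 5 8 9 10 16 18 20 21 23 25 31 32 33 36 37 39 40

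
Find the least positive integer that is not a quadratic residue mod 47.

5

(2/47) = +1, so 2 is a residue.
(3/47) = +1, so 3 is a residue.
(4/47) = +1, so 4 is a residue.
(5/47) = −1, so 5 is the smallest positive non-residue mod 47.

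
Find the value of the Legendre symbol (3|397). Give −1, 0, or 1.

1

Euler's criterion: (3/397) ≡ 3^198 (mod 397).
3^2 ≡ 9 (mod 397)
3^4 ≡ 81 (mod 397)
3^8 ≡ 209 (mod 397)
3^16 ≡ 11 (mod 397)
3^32 ≡ 121 (mod 397)
3^64 ≡ 349 (mod 397)
3^128 ≡ 319 (mod 397)
3^198 = 3^(128+64+4+2) ≡ 1 (mod 397).
Result is 1, so (3/397) = 1.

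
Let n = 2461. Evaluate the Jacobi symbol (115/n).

Reciprocity: 115 ≡ 3 and 2461 ≡ 1 (mod 4), so (115/2461) = +(2461/115).
Reduce top mod 115: now compute (46/115).
Pull out 2: since 115 ≡ 3 (mod 8), (2/115) = -1.
Reciprocity: 23 ≡ 3 and 115 ≡ 3 (mod 4), so (23/115) = −(115/23).
Reduce top mod 23: now compute (0/23).
Top reduces to 0: gcd > 1, so the symbol is 0.

0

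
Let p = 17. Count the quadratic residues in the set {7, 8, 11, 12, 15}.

2

(7/17) = -1 → non-residue.
(8/17) = +1 → QR.
(11/17) = -1 → non-residue.
(12/17) = -1 → non-residue.
(15/17) = +1 → QR.
Total quadratic residues among the 5: 2.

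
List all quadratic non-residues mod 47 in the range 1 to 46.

5 10 11 13 15 19 20 22 23 26 29 30 31 33 35 38 39 40 41 43 44 45 46

Square k = 1,…,23 (k and 47−k give the same square):
1²=1, 2²=4, 3²=9, 4²=16, 5²=25, 6²=36, 7²≡2, 8²≡17, 9²≡34, 10²≡6, 11²≡27, 12²≡3, 13²≡28, 14²≡8, 15²≡37, 16²≡21, 17²≡7, 18²≡42, 19²≡32, 20²≡24, 21²≡18, 22²≡14, 23²≡12 (mod 47).
The residues are {1, 2, 3, 4, 6, 7, 8, 9, 12, 14, 16, 17, 18, 21, 24, 25, 27, 28, 32, 34, 36, 37, 42}; the non-residues are the remaining 23 nonzero classes.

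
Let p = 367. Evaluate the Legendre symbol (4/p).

1

Pull out 2^2: since 367 ≡ 7 (mod 8), (2/367) = +1, so (2/367)^2 = +1.
Reached (1/367) = 1. Collecting the sign flips along the way, the symbol is +1.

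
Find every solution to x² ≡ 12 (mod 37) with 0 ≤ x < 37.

37 ≡ 1 (mod 4), so we find a root by search.
Trying successive values, 7² = 49 ≡ 12 (mod 37). The other root is 37 − 7 = 30.

7, 30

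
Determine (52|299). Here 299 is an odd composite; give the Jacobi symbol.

0

Pull out 2^2: since 299 ≡ 3 (mod 8), (2/299) = -1, so (2/299)^2 = +1.
Reciprocity: 13 ≡ 1 and 299 ≡ 3 (mod 4), so (13/299) = +(299/13).
Reduce top mod 13: now compute (0/13).
Top reduces to 0: gcd > 1, so the symbol is 0.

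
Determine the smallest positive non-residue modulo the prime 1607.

5

(2/1607) = +1, so 2 is a residue.
(3/1607) = +1, so 3 is a residue.
(4/1607) = +1, so 4 is a residue.
(5/1607) = −1, so 5 is the smallest positive non-residue mod 1607.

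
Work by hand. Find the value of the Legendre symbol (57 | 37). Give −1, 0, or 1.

First reduce: 57 ≡ 20 (mod 37).
Pull out 2^2: since 37 ≡ 5 (mod 8), (2/37) = -1, so (2/37)^2 = +1.
Reciprocity: 5 ≡ 1 and 37 ≡ 1 (mod 4), so (5/37) = +(37/5).
Reduce top mod 5: now compute (2/5).
Pull out 2: since 5 ≡ 5 (mod 8), (2/5) = -1.
Reached (1/5) = 1. Collecting the sign flips along the way, the symbol is -1.

-1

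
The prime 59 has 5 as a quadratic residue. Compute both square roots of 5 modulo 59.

8, 51

Since 59 ≡ 3 (mod 4), a square root of 5 is 5^((59+1)/4) = 5^15 mod 59.
Repeated squaring: 5^2≡25, 5^4≡35, 5^8≡45 (mod 59).
5^15 = 5^(8+4+2+1) ≡ 51 (mod 59).
Check: 51² = 2601 ≡ 5 (mod 59). The two roots are 8 and 51.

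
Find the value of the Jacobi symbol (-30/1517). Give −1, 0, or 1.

First reduce: -30 ≡ 1487 (mod 1517).
Reciprocity: 1487 ≡ 3 and 1517 ≡ 1 (mod 4), so (1487/1517) = +(1517/1487).
Reduce top mod 1487: now compute (30/1487).
Pull out 2: since 1487 ≡ 7 (mod 8), (2/1487) = +1.
Reciprocity: 15 ≡ 3 and 1487 ≡ 3 (mod 4), so (15/1487) = −(1487/15).
Reduce top mod 15: now compute (2/15).
Pull out 2: since 15 ≡ 7 (mod 8), (2/15) = +1.
Reached (1/15) = 1. Collecting the sign flips along the way, the symbol is -1.

-1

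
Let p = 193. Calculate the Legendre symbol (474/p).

-1

First reduce: 474 ≡ 88 (mod 193).
Pull out 2^3: since 193 ≡ 1 (mod 8), (2/193) = +1, so (2/193)^3 = +1.
Reciprocity: 11 ≡ 3 and 193 ≡ 1 (mod 4), so (11/193) = +(193/11).
Reduce top mod 11: now compute (6/11).
Pull out 2: since 11 ≡ 3 (mod 8), (2/11) = -1.
Reciprocity: 3 ≡ 3 and 11 ≡ 3 (mod 4), so (3/11) = −(11/3).
Reduce top mod 3: now compute (2/3).
Pull out 2: since 3 ≡ 3 (mod 8), (2/3) = -1.
Reached (1/3) = 1. Collecting the sign flips along the way, the symbol is -1.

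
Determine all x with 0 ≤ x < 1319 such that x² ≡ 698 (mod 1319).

555, 764

Since 1319 ≡ 3 (mod 4), a square root of 698 is 698^((1319+1)/4) = 698^330 mod 1319.
Repeated squaring: 698^2≡493, 698^4≡353, 698^8≡623, 698^16≡343, 698^32≡258, 698^64≡614, 698^128≡1081, 698^256≡1246 (mod 1319).
698^330 = 698^(256+64+8+2) ≡ 764 (mod 1319).
Check: 764² = 583696 ≡ 698 (mod 1319). The two roots are 555 and 764.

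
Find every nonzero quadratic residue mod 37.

Square k = 1,…,18 (k and 37−k give the same square):
1²=1, 2²=4, 3²=9, 4²=16, 5²=25, 6²=36, 7²≡12, 8²≡27, 9²≡7, 10²≡26, 11²≡10, 12²≡33, 13²≡21, 14²≡11, 15²≡3, 16²≡34, 17²≡30, 18²≡28 (mod 37).
So the quadratic residues mod 37 are {1, 3, 4, 7, 9, 10, 11, 12, 16, 21, 25, 26, 27, 28, 30, 33, 34, 36}.

1, 3, 4, 7, 9, 10, 11, 12, 16, 21, 25, 26, 27, 28, 30, 33, 34, 36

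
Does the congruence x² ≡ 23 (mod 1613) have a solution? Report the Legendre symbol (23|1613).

Reciprocity: 23 ≡ 3 and 1613 ≡ 1 (mod 4), so (23/1613) = +(1613/23).
Reduce top mod 23: now compute (3/23).
Reciprocity: 3 ≡ 3 and 23 ≡ 3 (mod 4), so (3/23) = −(23/3).
Reduce top mod 3: now compute (2/3).
Pull out 2: since 3 ≡ 3 (mod 8), (2/3) = -1.
Reached (1/3) = 1. Collecting the sign flips along the way, the symbol is +1.

1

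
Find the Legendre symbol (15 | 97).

-1

Euler's criterion: (15/97) ≡ 15^48 (mod 97).
15^2 ≡ 31 (mod 97)
15^4 ≡ 88 (mod 97)
15^8 ≡ 81 (mod 97)
15^16 ≡ 62 (mod 97)
15^32 ≡ 61 (mod 97)
15^48 = 15^(32+16) ≡ 96 (mod 97).
Result is 96 ≡ −1, so (15/97) = −1.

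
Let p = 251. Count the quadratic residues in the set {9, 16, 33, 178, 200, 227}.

3

(9/251) = +1 → QR.
(16/251) = +1 → QR.
(33/251) = -1 → non-residue.
(178/251) = -1 → non-residue.
(200/251) = -1 → non-residue.
(227/251) = +1 → QR.
Total quadratic residues among the 6: 3.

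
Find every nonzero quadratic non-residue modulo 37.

2 5 6 8 13 14 15 17 18 19 20 22 23 24 29 31 32 35

Square k = 1,…,18 (k and 37−k give the same square):
1²=1, 2²=4, 3²=9, 4²=16, 5²=25, 6²=36, 7²≡12, 8²≡27, 9²≡7, 10²≡26, 11²≡10, 12²≡33, 13²≡21, 14²≡11, 15²≡3, 16²≡34, 17²≡30, 18²≡28 (mod 37).
The residues are {1, 3, 4, 7, 9, 10, 11, 12, 16, 21, 25, 26, 27, 28, 30, 33, 34, 36}; the non-residues are the remaining 18 nonzero classes.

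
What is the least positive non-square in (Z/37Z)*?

2

(2/37) = −1, so 2 is the smallest positive non-residue mod 37.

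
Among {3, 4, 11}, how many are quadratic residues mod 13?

(3/13) = +1 → QR.
(4/13) = +1 → QR.
(11/13) = -1 → non-residue.
Total quadratic residues among the 3: 2.

2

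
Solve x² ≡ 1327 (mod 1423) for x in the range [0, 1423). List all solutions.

Since 1423 ≡ 3 (mod 4), a square root of 1327 is 1327^((1423+1)/4) = 1327^356 mod 1423.
Repeated squaring: 1327^2≡678, 1327^4≡55, 1327^8≡179, 1327^16≡735, 1327^32≡908, 1327^64≡547, 1327^128≡379, 1327^256≡1341 (mod 1423).
1327^356 = 1327^(256+64+32+4) ≡ 998 (mod 1423).
Check: 998² = 996004 ≡ 1327 (mod 1423). The two roots are 425 and 998.

425, 998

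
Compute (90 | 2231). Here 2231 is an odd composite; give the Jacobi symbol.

Pull out 2: since 2231 ≡ 7 (mod 8), (2/2231) = +1.
Reciprocity: 45 ≡ 1 and 2231 ≡ 3 (mod 4), so (45/2231) = +(2231/45).
Reduce top mod 45: now compute (26/45).
Pull out 2: since 45 ≡ 5 (mod 8), (2/45) = -1.
Reciprocity: 13 ≡ 1 and 45 ≡ 1 (mod 4), so (13/45) = +(45/13).
Reduce top mod 13: now compute (6/13).
Pull out 2: since 13 ≡ 5 (mod 8), (2/13) = -1.
Reciprocity: 3 ≡ 3 and 13 ≡ 1 (mod 4), so (3/13) = +(13/3).
Reduce top mod 3: now compute (1/3).
Reached (1/3) = 1. Collecting the sign flips along the way, the symbol is +1.

1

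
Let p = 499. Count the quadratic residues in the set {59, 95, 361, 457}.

(59/499) = -1 → non-residue.
(95/499) = -1 → non-residue.
(361/499) = +1 → QR.
(457/499) = +1 → QR.
Total quadratic residues among the 4: 2.

2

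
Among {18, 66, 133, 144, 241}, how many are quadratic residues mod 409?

3

(18/409) = +1 → QR.
(66/409) = -1 → non-residue.
(133/409) = +1 → QR.
(144/409) = +1 → QR.
(241/409) = -1 → non-residue.
Total quadratic residues among the 5: 3.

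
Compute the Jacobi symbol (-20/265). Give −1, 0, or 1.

First reduce: -20 ≡ 245 (mod 265).
Reciprocity: 245 ≡ 1 and 265 ≡ 1 (mod 4), so (245/265) = +(265/245).
Reduce top mod 245: now compute (20/245).
Pull out 2^2: since 245 ≡ 5 (mod 8), (2/245) = -1, so (2/245)^2 = +1.
Reciprocity: 5 ≡ 1 and 245 ≡ 1 (mod 4), so (5/245) = +(245/5).
Reduce top mod 5: now compute (0/5).
Top reduces to 0: gcd > 1, so the symbol is 0.

0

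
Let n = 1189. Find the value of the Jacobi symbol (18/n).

-1

Pull out 2: since 1189 ≡ 5 (mod 8), (2/1189) = -1.
Reciprocity: 9 ≡ 1 and 1189 ≡ 1 (mod 4), so (9/1189) = +(1189/9).
Reduce top mod 9: now compute (1/9).
Reached (1/9) = 1. Collecting the sign flips along the way, the symbol is -1.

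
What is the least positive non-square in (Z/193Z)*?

5

(2/193) = +1, so 2 is a residue.
(3/193) = +1, so 3 is a residue.
(4/193) = +1, so 4 is a residue.
(5/193) = −1, so 5 is the smallest positive non-residue mod 193.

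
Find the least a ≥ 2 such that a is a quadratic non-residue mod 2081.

(2/2081) = +1, so 2 is a residue.
(3/2081) = −1, so 3 is the smallest positive non-residue mod 2081.

3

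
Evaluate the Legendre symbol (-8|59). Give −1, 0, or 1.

1

First reduce: -8 ≡ 51 (mod 59).
Reciprocity: 51 ≡ 3 and 59 ≡ 3 (mod 4), so (51/59) = −(59/51).
Reduce top mod 51: now compute (8/51).
Pull out 2^3: since 51 ≡ 3 (mod 8), (2/51) = -1, so (2/51)^3 = -1.
Reached (1/51) = 1. Collecting the sign flips along the way, the symbol is +1.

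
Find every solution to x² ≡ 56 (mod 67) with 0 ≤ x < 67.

18, 49

Since 67 ≡ 3 (mod 4), a square root of 56 is 56^((67+1)/4) = 56^17 mod 67.
Repeated squaring: 56^2≡54, 56^4≡35, 56^8≡19, 56^16≡26 (mod 67).
56^17 = 56^(16+1) ≡ 49 (mod 67).
Check: 49² = 2401 ≡ 56 (mod 67). The two roots are 18 and 49.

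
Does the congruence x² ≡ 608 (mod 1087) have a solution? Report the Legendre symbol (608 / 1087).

Euler's criterion: (608/1087) ≡ 608^543 (mod 1087).
608^2 ≡ 84 (mod 1087)
608^4 ≡ 534 (mod 1087)
608^8 ≡ 362 (mod 1087)
608^16 ≡ 604 (mod 1087)
608^32 ≡ 671 (mod 1087)
608^64 ≡ 223 (mod 1087)
608^128 ≡ 814 (mod 1087)
608^256 ≡ 613 (mod 1087)
608^512 ≡ 754 (mod 1087)
608^543 = 608^(512+16+8+4+2+1) ≡ 1086 (mod 1087).
Result is 1086 ≡ −1, so (608/1087) = −1.

-1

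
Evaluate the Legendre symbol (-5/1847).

1

First reduce: -5 ≡ 1842 (mod 1847).
Pull out 2: since 1847 ≡ 7 (mod 8), (2/1847) = +1.
Reciprocity: 921 ≡ 1 and 1847 ≡ 3 (mod 4), so (921/1847) = +(1847/921).
Reduce top mod 921: now compute (5/921).
Reciprocity: 5 ≡ 1 and 921 ≡ 1 (mod 4), so (5/921) = +(921/5).
Reduce top mod 5: now compute (1/5).
Reached (1/5) = 1. Collecting the sign flips along the way, the symbol is +1.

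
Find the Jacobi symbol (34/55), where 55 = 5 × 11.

Pull out 2: since 55 ≡ 7 (mod 8), (2/55) = +1.
Reciprocity: 17 ≡ 1 and 55 ≡ 3 (mod 4), so (17/55) = +(55/17).
Reduce top mod 17: now compute (4/17).
Pull out 2^2: since 17 ≡ 1 (mod 8), (2/17) = +1, so (2/17)^2 = +1.
Reached (1/17) = 1. Collecting the sign flips along the way, the symbol is +1.

1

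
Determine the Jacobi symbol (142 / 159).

1

Pull out 2: since 159 ≡ 7 (mod 8), (2/159) = +1.
Reciprocity: 71 ≡ 3 and 159 ≡ 3 (mod 4), so (71/159) = −(159/71).
Reduce top mod 71: now compute (17/71).
Reciprocity: 17 ≡ 1 and 71 ≡ 3 (mod 4), so (17/71) = +(71/17).
Reduce top mod 17: now compute (3/17).
Reciprocity: 3 ≡ 3 and 17 ≡ 1 (mod 4), so (3/17) = +(17/3).
Reduce top mod 3: now compute (2/3).
Pull out 2: since 3 ≡ 3 (mod 8), (2/3) = -1.
Reached (1/3) = 1. Collecting the sign flips along the way, the symbol is +1.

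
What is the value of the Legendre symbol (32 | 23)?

1

Euler's criterion: (32/23) ≡ 9^11 (mod 23).
9^2 ≡ 12 (mod 23)
9^4 ≡ 6 (mod 23)
9^8 ≡ 13 (mod 23)
9^11 = 9^(8+2+1) ≡ 1 (mod 23).
Result is 1, so (32/23) = 1.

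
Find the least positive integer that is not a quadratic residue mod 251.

(2/251) = −1, so 2 is the smallest positive non-residue mod 251.

2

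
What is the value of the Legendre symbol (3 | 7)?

-1

Euler's criterion: (3/7) ≡ 3^3 (mod 7).
3^2 ≡ 2 (mod 7)
3^3 = 3^(2+1) ≡ 6 (mod 7).
Result is 6 ≡ −1, so (3/7) = −1.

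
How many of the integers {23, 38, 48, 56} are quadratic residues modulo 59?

1

(23/59) = -1 → non-residue.
(38/59) = -1 → non-residue.
(48/59) = +1 → QR.
(56/59) = -1 → non-residue.
Total quadratic residues among the 4: 1.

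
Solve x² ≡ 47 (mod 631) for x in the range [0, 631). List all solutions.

155, 476

Since 631 ≡ 3 (mod 4), a square root of 47 is 47^((631+1)/4) = 47^158 mod 631.
Repeated squaring: 47^2≡316, 47^4≡158, 47^8≡355, 47^16≡456, 47^32≡337, 47^64≡620, 47^128≡121 (mod 631).
47^158 = 47^(128+16+8+4+2) ≡ 155 (mod 631).
Check: 155² = 24025 ≡ 47 (mod 631). The two roots are 155 and 476.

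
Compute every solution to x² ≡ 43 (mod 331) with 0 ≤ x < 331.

93, 238

Since 331 ≡ 3 (mod 4), a square root of 43 is 43^((331+1)/4) = 43^83 mod 331.
Repeated squaring: 43^2≡194, 43^4≡233, 43^8≡5, 43^16≡25, 43^32≡294, 43^64≡45 (mod 331).
43^83 = 43^(64+16+2+1) ≡ 238 (mod 331).
Check: 238² = 56644 ≡ 43 (mod 331). The two roots are 93 and 238.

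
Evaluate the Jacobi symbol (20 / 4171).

Pull out 2^2: since 4171 ≡ 3 (mod 8), (2/4171) = -1, so (2/4171)^2 = +1.
Reciprocity: 5 ≡ 1 and 4171 ≡ 3 (mod 4), so (5/4171) = +(4171/5).
Reduce top mod 5: now compute (1/5).
Reached (1/5) = 1. Collecting the sign flips along the way, the symbol is +1.

1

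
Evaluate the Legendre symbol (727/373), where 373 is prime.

-1

Euler's criterion: (727/373) ≡ 354^186 (mod 373).
354^2 ≡ 361 (mod 373)
354^4 ≡ 144 (mod 373)
354^8 ≡ 221 (mod 373)
354^16 ≡ 351 (mod 373)
354^32 ≡ 111 (mod 373)
354^64 ≡ 12 (mod 373)
354^128 ≡ 144 (mod 373)
354^186 = 354^(128+32+16+8+2) ≡ 372 (mod 373).
Result is 372 ≡ −1, so (727/373) = −1.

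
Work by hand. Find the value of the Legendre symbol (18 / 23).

Pull out 2: since 23 ≡ 7 (mod 8), (2/23) = +1.
Reciprocity: 9 ≡ 1 and 23 ≡ 3 (mod 4), so (9/23) = +(23/9).
Reduce top mod 9: now compute (5/9).
Reciprocity: 5 ≡ 1 and 9 ≡ 1 (mod 4), so (5/9) = +(9/5).
Reduce top mod 5: now compute (4/5).
Pull out 2^2: since 5 ≡ 5 (mod 8), (2/5) = -1, so (2/5)^2 = +1.
Reached (1/5) = 1. Collecting the sign flips along the way, the symbol is +1.

1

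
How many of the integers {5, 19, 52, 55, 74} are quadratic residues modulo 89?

(5/89) = +1 → QR.
(19/89) = -1 → non-residue.
(52/89) = -1 → non-residue.
(55/89) = +1 → QR.
(74/89) = -1 → non-residue.
Total quadratic residues among the 5: 2.

2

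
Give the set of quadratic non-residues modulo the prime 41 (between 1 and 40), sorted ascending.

Square k = 1,…,20 (k and 41−k give the same square):
1²=1, 2²=4, 3²=9, 4²=16, 5²=25, 6²=36, 7²≡8, 8²≡23, 9²≡40, 10²≡18, 11²≡39, 12²≡21, 13²≡5, 14²≡32, 15²≡20, 16²≡10, 17²≡2, 18²≡37, 19²≡33, 20²≡31 (mod 41).
The residues are {1, 2, 4, 5, 8, 9, 10, 16, 18, 20, 21, 23, 25, 31, 32, 33, 36, 37, 39, 40}; the non-residues are the remaining 20 nonzero classes.

3,6,7,11,12,13,14,15,17,19,22,24,26,27,28,29,30,34,35,38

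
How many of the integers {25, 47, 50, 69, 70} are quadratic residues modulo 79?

(25/79) = +1 → QR.
(47/79) = -1 → non-residue.
(50/79) = +1 → QR.
(69/79) = -1 → non-residue.
(70/79) = -1 → non-residue.
Total quadratic residues among the 5: 2.

2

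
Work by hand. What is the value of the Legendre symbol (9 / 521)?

Reciprocity: 9 ≡ 1 and 521 ≡ 1 (mod 4), so (9/521) = +(521/9).
Reduce top mod 9: now compute (8/9).
Pull out 2^3: since 9 ≡ 1 (mod 8), (2/9) = +1, so (2/9)^3 = +1.
Reached (1/9) = 1. Collecting the sign flips along the way, the symbol is +1.

1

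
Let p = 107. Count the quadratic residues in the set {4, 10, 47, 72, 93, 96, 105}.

4

(4/107) = +1 → QR.
(10/107) = +1 → QR.
(47/107) = +1 → QR.
(72/107) = -1 → non-residue.
(93/107) = -1 → non-residue.
(96/107) = -1 → non-residue.
(105/107) = +1 → QR.
Total quadratic residues among the 7: 4.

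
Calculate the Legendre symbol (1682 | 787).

-1

Euler's criterion: (1682/787) ≡ 108^393 (mod 787).
108^2 ≡ 646 (mod 787)
108^4 ≡ 206 (mod 787)
108^8 ≡ 725 (mod 787)
108^16 ≡ 696 (mod 787)
108^32 ≡ 411 (mod 787)
108^64 ≡ 503 (mod 787)
108^128 ≡ 382 (mod 787)
108^256 ≡ 329 (mod 787)
108^393 = 108^(256+128+8+1) ≡ 786 (mod 787).
Result is 786 ≡ −1, so (1682/787) = −1.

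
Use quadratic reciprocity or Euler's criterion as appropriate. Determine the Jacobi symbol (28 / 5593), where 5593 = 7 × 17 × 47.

Pull out 2^2: since 5593 ≡ 1 (mod 8), (2/5593) = +1, so (2/5593)^2 = +1.
Reciprocity: 7 ≡ 3 and 5593 ≡ 1 (mod 4), so (7/5593) = +(5593/7).
Reduce top mod 7: now compute (0/7).
Top reduces to 0: gcd > 1, so the symbol is 0.

0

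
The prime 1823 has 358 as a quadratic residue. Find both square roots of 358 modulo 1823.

Since 1823 ≡ 3 (mod 4), a square root of 358 is 358^((1823+1)/4) = 358^456 mod 1823.
Repeated squaring: 358^2≡554, 358^4≡652, 358^8≡345, 358^16≡530, 358^32≡158, 358^64≡1265, 358^128≡1454, 358^256≡1259 (mod 1823).
358^456 = 358^(256+128+64+8) ≡ 741 (mod 1823).
Check: 741² = 549081 ≡ 358 (mod 1823). The two roots are 741 and 1082.

741, 1082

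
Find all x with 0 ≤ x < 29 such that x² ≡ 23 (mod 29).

29 ≡ 1 (mod 4), so we find a root by search.
Trying successive values, 9² = 81 ≡ 23 (mod 29). The other root is 29 − 9 = 20.

9, 20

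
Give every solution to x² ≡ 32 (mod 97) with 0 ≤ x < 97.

41, 56

97 ≡ 1 (mod 4), so we find a root by search.
Trying successive values, 41² = 1681 ≡ 32 (mod 97). The other root is 97 − 41 = 56.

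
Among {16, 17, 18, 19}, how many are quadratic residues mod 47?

(16/47) = +1 → QR.
(17/47) = +1 → QR.
(18/47) = +1 → QR.
(19/47) = -1 → non-residue.
Total quadratic residues among the 4: 3.

3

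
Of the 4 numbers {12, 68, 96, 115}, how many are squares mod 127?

2

(12/127) = -1 → non-residue.
(68/127) = +1 → QR.
(96/127) = -1 → non-residue.
(115/127) = +1 → QR.
Total quadratic residues among the 4: 2.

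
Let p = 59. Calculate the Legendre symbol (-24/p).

1

Euler's criterion: (-24/59) ≡ 35^29 (mod 59).
35^2 ≡ 45 (mod 59)
35^4 ≡ 19 (mod 59)
35^8 ≡ 7 (mod 59)
35^16 ≡ 49 (mod 59)
35^29 = 35^(16+8+4+1) ≡ 1 (mod 59).
Result is 1, so (-24/59) = 1.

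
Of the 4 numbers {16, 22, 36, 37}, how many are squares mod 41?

3

(16/41) = +1 → QR.
(22/41) = -1 → non-residue.
(36/41) = +1 → QR.
(37/41) = +1 → QR.
Total quadratic residues among the 4: 3.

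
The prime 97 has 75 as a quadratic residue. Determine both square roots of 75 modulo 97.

97 ≡ 1 (mod 4), so we find a root by search.
Trying successive values, 47² = 2209 ≡ 75 (mod 97). The other root is 97 − 47 = 50.

47, 50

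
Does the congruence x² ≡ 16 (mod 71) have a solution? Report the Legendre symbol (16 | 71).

1

Pull out 2^4: since 71 ≡ 7 (mod 8), (2/71) = +1, so (2/71)^4 = +1.
Reached (1/71) = 1. Collecting the sign flips along the way, the symbol is +1.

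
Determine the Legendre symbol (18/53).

Pull out 2: since 53 ≡ 5 (mod 8), (2/53) = -1.
Reciprocity: 9 ≡ 1 and 53 ≡ 1 (mod 4), so (9/53) = +(53/9).
Reduce top mod 9: now compute (8/9).
Pull out 2^3: since 9 ≡ 1 (mod 8), (2/9) = +1, so (2/9)^3 = +1.
Reached (1/9) = 1. Collecting the sign flips along the way, the symbol is -1.

-1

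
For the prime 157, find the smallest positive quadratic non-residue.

(2/157) = −1, so 2 is the smallest positive non-residue mod 157.

2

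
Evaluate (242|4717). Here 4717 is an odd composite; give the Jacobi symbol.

-1

Pull out 2: since 4717 ≡ 5 (mod 8), (2/4717) = -1.
Reciprocity: 121 ≡ 1 and 4717 ≡ 1 (mod 4), so (121/4717) = +(4717/121).
Reduce top mod 121: now compute (119/121).
Reciprocity: 119 ≡ 3 and 121 ≡ 1 (mod 4), so (119/121) = +(121/119).
Reduce top mod 119: now compute (2/119).
Pull out 2: since 119 ≡ 7 (mod 8), (2/119) = +1.
Reached (1/119) = 1. Collecting the sign flips along the way, the symbol is -1.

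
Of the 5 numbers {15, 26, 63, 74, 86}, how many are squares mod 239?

1

(15/239) = +1 → QR.
(26/239) = -1 → non-residue.
(63/239) = -1 → non-residue.
(74/239) = -1 → non-residue.
(86/239) = -1 → non-residue.
Total quadratic residues among the 5: 1.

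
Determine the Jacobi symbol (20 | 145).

Pull out 2^2: since 145 ≡ 1 (mod 8), (2/145) = +1, so (2/145)^2 = +1.
Reciprocity: 5 ≡ 1 and 145 ≡ 1 (mod 4), so (5/145) = +(145/5).
Reduce top mod 5: now compute (0/5).
Top reduces to 0: gcd > 1, so the symbol is 0.

0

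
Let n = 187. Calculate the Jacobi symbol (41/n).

1

Reciprocity: 41 ≡ 1 and 187 ≡ 3 (mod 4), so (41/187) = +(187/41).
Reduce top mod 41: now compute (23/41).
Reciprocity: 23 ≡ 3 and 41 ≡ 1 (mod 4), so (23/41) = +(41/23).
Reduce top mod 23: now compute (18/23).
Pull out 2: since 23 ≡ 7 (mod 8), (2/23) = +1.
Reciprocity: 9 ≡ 1 and 23 ≡ 3 (mod 4), so (9/23) = +(23/9).
Reduce top mod 9: now compute (5/9).
Reciprocity: 5 ≡ 1 and 9 ≡ 1 (mod 4), so (5/9) = +(9/5).
Reduce top mod 5: now compute (4/5).
Pull out 2^2: since 5 ≡ 5 (mod 8), (2/5) = -1, so (2/5)^2 = +1.
Reached (1/5) = 1. Collecting the sign flips along the way, the symbol is +1.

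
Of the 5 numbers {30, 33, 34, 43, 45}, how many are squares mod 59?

(30/59) = -1 → non-residue.
(33/59) = -1 → non-residue.
(34/59) = -1 → non-residue.
(43/59) = -1 → non-residue.
(45/59) = +1 → QR.
Total quadratic residues among the 5: 1.

1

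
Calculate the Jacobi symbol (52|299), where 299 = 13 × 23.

0

Pull out 2^2: since 299 ≡ 3 (mod 8), (2/299) = -1, so (2/299)^2 = +1.
Reciprocity: 13 ≡ 1 and 299 ≡ 3 (mod 4), so (13/299) = +(299/13).
Reduce top mod 13: now compute (0/13).
Top reduces to 0: gcd > 1, so the symbol is 0.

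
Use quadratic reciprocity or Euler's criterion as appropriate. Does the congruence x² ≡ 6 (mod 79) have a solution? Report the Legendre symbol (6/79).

Pull out 2: since 79 ≡ 7 (mod 8), (2/79) = +1.
Reciprocity: 3 ≡ 3 and 79 ≡ 3 (mod 4), so (3/79) = −(79/3).
Reduce top mod 3: now compute (1/3).
Reached (1/3) = 1. Collecting the sign flips along the way, the symbol is -1.

-1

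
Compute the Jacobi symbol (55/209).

0

Reciprocity: 55 ≡ 3 and 209 ≡ 1 (mod 4), so (55/209) = +(209/55).
Reduce top mod 55: now compute (44/55).
Pull out 2^2: since 55 ≡ 7 (mod 8), (2/55) = +1, so (2/55)^2 = +1.
Reciprocity: 11 ≡ 3 and 55 ≡ 3 (mod 4), so (11/55) = −(55/11).
Reduce top mod 11: now compute (0/11).
Top reduces to 0: gcd > 1, so the symbol is 0.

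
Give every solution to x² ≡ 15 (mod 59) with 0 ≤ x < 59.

Since 59 ≡ 3 (mod 4), a square root of 15 is 15^((59+1)/4) = 15^15 mod 59.
Repeated squaring: 15^2≡48, 15^4≡3, 15^8≡9 (mod 59).
15^15 = 15^(8+4+2+1) ≡ 29 (mod 59).
Check: 29² = 841 ≡ 15 (mod 59). The two roots are 29 and 30.

29, 30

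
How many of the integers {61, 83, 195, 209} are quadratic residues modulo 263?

(61/263) = +1 → QR.
(83/263) = +1 → QR.
(195/263) = -1 → non-residue.
(209/263) = -1 → non-residue.
Total quadratic residues among the 4: 2.

2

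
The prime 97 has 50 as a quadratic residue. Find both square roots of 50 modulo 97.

97 ≡ 1 (mod 4), so we find a root by search.
Trying successive values, 27² = 729 ≡ 50 (mod 97). The other root is 97 − 27 = 70.

27, 70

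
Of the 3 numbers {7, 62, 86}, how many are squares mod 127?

1

(7/127) = -1 → non-residue.
(62/127) = +1 → QR.
(86/127) = -1 → non-residue.
Total quadratic residues among the 3: 1.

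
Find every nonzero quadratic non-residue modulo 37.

Square k = 1,…,18 (k and 37−k give the same square):
1²=1, 2²=4, 3²=9, 4²=16, 5²=25, 6²=36, 7²≡12, 8²≡27, 9²≡7, 10²≡26, 11²≡10, 12²≡33, 13²≡21, 14²≡11, 15²≡3, 16²≡34, 17²≡30, 18²≡28 (mod 37).
The residues are {1, 3, 4, 7, 9, 10, 11, 12, 16, 21, 25, 26, 27, 28, 30, 33, 34, 36}; the non-residues are the remaining 18 nonzero classes.

2,5,6,8,13,14,15,17,18,19,20,22,23,24,29,31,32,35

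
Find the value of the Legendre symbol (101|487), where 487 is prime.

-1

Reciprocity: 101 ≡ 1 and 487 ≡ 3 (mod 4), so (101/487) = +(487/101).
Reduce top mod 101: now compute (83/101).
Reciprocity: 83 ≡ 3 and 101 ≡ 1 (mod 4), so (83/101) = +(101/83).
Reduce top mod 83: now compute (18/83).
Pull out 2: since 83 ≡ 3 (mod 8), (2/83) = -1.
Reciprocity: 9 ≡ 1 and 83 ≡ 3 (mod 4), so (9/83) = +(83/9).
Reduce top mod 9: now compute (2/9).
Pull out 2: since 9 ≡ 1 (mod 8), (2/9) = +1.
Reached (1/9) = 1. Collecting the sign flips along the way, the symbol is -1.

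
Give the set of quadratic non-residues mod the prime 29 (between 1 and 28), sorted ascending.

Square k = 1,…,14 (k and 29−k give the same square):
1²=1, 2²=4, 3²=9, 4²=16, 5²=25, 6²≡7, 7²≡20, 8²≡6, 9²≡23, 10²≡13, 11²≡5, 12²≡28, 13²≡24, 14²≡22 (mod 29).
The residues are {1, 4, 5, 6, 7, 9, 13, 16, 20, 22, 23, 24, 25, 28}; the non-residues are the remaining 14 nonzero classes.

2, 3, 8, 10, 11, 12, 14, 15, 17, 18, 19, 21, 26, 27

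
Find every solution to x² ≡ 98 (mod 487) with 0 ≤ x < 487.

150, 337

Since 487 ≡ 3 (mod 4), a square root of 98 is 98^((487+1)/4) = 98^122 mod 487.
Repeated squaring: 98^2≡351, 98^4≡477, 98^8≡100, 98^16≡260, 98^32≡394, 98^64≡370 (mod 487).
98^122 = 98^(64+32+16+8+2) ≡ 337 (mod 487).
Check: 337² = 113569 ≡ 98 (mod 487). The two roots are 150 and 337.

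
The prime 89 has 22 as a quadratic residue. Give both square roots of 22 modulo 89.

17, 72

89 ≡ 1 (mod 4), so we find a root by search.
Trying successive values, 17² = 289 ≡ 22 (mod 89). The other root is 89 − 17 = 72.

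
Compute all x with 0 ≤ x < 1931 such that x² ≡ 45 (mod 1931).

Since 1931 ≡ 3 (mod 4), a square root of 45 is 45^((1931+1)/4) = 45^483 mod 1931.
Repeated squaring: 45^2≡94, 45^4≡1112, 45^8≡704, 45^16≡1280, 45^32≡912, 45^64≡1414, 45^128≡811, 45^256≡1181 (mod 1931).
45^483 = 45^(256+128+64+32+2+1) ≡ 132 (mod 1931).
Check: 132² = 17424 ≡ 45 (mod 1931). The two roots are 132 and 1799.

132, 1799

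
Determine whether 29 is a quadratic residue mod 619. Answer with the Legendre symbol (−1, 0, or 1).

Reciprocity: 29 ≡ 1 and 619 ≡ 3 (mod 4), so (29/619) = +(619/29).
Reduce top mod 29: now compute (10/29).
Pull out 2: since 29 ≡ 5 (mod 8), (2/29) = -1.
Reciprocity: 5 ≡ 1 and 29 ≡ 1 (mod 4), so (5/29) = +(29/5).
Reduce top mod 5: now compute (4/5).
Pull out 2^2: since 5 ≡ 5 (mod 8), (2/5) = -1, so (2/5)^2 = +1.
Reached (1/5) = 1. Collecting the sign flips along the way, the symbol is -1.

-1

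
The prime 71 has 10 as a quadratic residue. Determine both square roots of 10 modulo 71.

9, 62

Since 71 ≡ 3 (mod 4), a square root of 10 is 10^((71+1)/4) = 10^18 mod 71.
Repeated squaring: 10^2≡29, 10^4≡60, 10^8≡50, 10^16≡15 (mod 71).
10^18 = 10^(16+2) ≡ 9 (mod 71).
Check: 9² = 81 ≡ 10 (mod 71). The two roots are 9 and 62.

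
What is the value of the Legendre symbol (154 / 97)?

-1

First reduce: 154 ≡ 57 (mod 97).
Reciprocity: 57 ≡ 1 and 97 ≡ 1 (mod 4), so (57/97) = +(97/57).
Reduce top mod 57: now compute (40/57).
Pull out 2^3: since 57 ≡ 1 (mod 8), (2/57) = +1, so (2/57)^3 = +1.
Reciprocity: 5 ≡ 1 and 57 ≡ 1 (mod 4), so (5/57) = +(57/5).
Reduce top mod 5: now compute (2/5).
Pull out 2: since 5 ≡ 5 (mod 8), (2/5) = -1.
Reached (1/5) = 1. Collecting the sign flips along the way, the symbol is -1.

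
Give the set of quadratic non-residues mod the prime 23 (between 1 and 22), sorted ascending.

Square k = 1,…,11 (k and 23−k give the same square):
1²=1, 2²=4, 3²=9, 4²=16, 5²≡2, 6²≡13, 7²≡3, 8²≡18, 9²≡12, 10²≡8, 11²≡6 (mod 23).
The residues are {1, 2, 3, 4, 6, 8, 9, 12, 13, 16, 18}; the non-residues are the remaining 11 nonzero classes.

5,7,10,11,14,15,17,19,20,21,22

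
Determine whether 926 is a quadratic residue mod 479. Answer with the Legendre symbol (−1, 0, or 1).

-1

First reduce: 926 ≡ 447 (mod 479).
Reciprocity: 447 ≡ 3 and 479 ≡ 3 (mod 4), so (447/479) = −(479/447).
Reduce top mod 447: now compute (32/447).
Pull out 2^5: since 447 ≡ 7 (mod 8), (2/447) = +1, so (2/447)^5 = +1.
Reached (1/447) = 1. Collecting the sign flips along the way, the symbol is -1.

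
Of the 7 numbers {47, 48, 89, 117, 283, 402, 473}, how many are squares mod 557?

(47/557) = -1 → non-residue.
(48/557) = -1 → non-residue.
(89/557) = -1 → non-residue.
(117/557) = -1 → non-residue.
(283/557) = -1 → non-residue.
(402/557) = +1 → QR.
(473/557) = -1 → non-residue.
Total quadratic residues among the 7: 1.

1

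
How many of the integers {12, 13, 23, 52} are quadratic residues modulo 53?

2

(12/53) = -1 → non-residue.
(13/53) = +1 → QR.
(23/53) = -1 → non-residue.
(52/53) = +1 → QR.
Total quadratic residues among the 4: 2.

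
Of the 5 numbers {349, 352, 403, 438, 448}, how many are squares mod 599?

(349/599) = -1 → non-residue.
(352/599) = -1 → non-residue.
(403/599) = -1 → non-residue.
(438/599) = -1 → non-residue.
(448/599) = -1 → non-residue.
Total quadratic residues among the 5: 0.

0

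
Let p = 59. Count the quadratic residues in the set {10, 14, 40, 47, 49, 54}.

1

(10/59) = -1 → non-residue.
(14/59) = -1 → non-residue.
(40/59) = -1 → non-residue.
(47/59) = -1 → non-residue.
(49/59) = +1 → QR.
(54/59) = -1 → non-residue.
Total quadratic residues among the 6: 1.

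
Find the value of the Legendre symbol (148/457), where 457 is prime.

Euler's criterion: (148/457) ≡ 148^228 (mod 457).
148^2 ≡ 425 (mod 457)
148^4 ≡ 110 (mod 457)
148^8 ≡ 218 (mod 457)
148^16 ≡ 453 (mod 457)
148^32 ≡ 16 (mod 457)
148^64 ≡ 256 (mod 457)
148^128 ≡ 185 (mod 457)
148^228 = 148^(128+64+32+4) ≡ 456 (mod 457).
Result is 456 ≡ −1, so (148/457) = −1.

-1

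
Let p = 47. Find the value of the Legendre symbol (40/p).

-1

Pull out 2^3: since 47 ≡ 7 (mod 8), (2/47) = +1, so (2/47)^3 = +1.
Reciprocity: 5 ≡ 1 and 47 ≡ 3 (mod 4), so (5/47) = +(47/5).
Reduce top mod 5: now compute (2/5).
Pull out 2: since 5 ≡ 5 (mod 8), (2/5) = -1.
Reached (1/5) = 1. Collecting the sign flips along the way, the symbol is -1.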